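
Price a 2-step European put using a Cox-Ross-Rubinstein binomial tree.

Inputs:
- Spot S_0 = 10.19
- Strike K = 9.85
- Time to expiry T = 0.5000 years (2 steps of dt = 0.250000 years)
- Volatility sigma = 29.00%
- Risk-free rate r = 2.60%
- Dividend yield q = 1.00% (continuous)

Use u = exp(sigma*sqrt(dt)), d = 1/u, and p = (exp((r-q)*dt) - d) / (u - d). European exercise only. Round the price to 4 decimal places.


dt = T/N = 0.250000
u = exp(sigma*sqrt(dt)) = 1.156040; d = 1/u = 0.865022
p = (exp((r-q)*dt) - d) / (u - d) = 0.477586
Discount per step: exp(-r*dt) = 0.993521
Stock lattice S(k, i) with i counting down-moves:
  k=0: S(0,0) = 10.1900
  k=1: S(1,0) = 11.7800; S(1,1) = 8.8146
  k=2: S(2,0) = 13.6182; S(2,1) = 10.1900; S(2,2) = 7.6248
Terminal payoffs V(N, i) = max(K - S_T, 0):
  V(2,0) = 0.000000; V(2,1) = 0.000000; V(2,2) = 2.225194
Backward induction: V(k, i) = exp(-r*dt) * [p * V(k+1, i) + (1-p) * V(k+1, i+1)].
  V(1,0) = exp(-r*dt) * [p*0.000000 + (1-p)*0.000000] = 0.000000
  V(1,1) = exp(-r*dt) * [p*0.000000 + (1-p)*2.225194] = 1.154942
  V(0,0) = exp(-r*dt) * [p*0.000000 + (1-p)*1.154942] = 0.599449

Answer: Price = V(0,0) = 0.5994


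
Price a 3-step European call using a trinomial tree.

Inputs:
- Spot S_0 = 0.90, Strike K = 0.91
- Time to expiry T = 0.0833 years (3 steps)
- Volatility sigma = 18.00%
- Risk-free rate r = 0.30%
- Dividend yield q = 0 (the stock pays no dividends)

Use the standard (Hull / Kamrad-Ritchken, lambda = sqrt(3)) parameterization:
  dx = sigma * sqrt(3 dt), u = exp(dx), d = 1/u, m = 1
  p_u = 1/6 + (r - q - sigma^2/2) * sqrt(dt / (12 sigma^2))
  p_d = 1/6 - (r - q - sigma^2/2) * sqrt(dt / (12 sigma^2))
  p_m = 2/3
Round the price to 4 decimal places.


dt = T/N = 0.027767; dx = sigma*sqrt(3*dt) = 0.051951
u = exp(dx) = 1.053324; d = 1/u = 0.949375
p_u = 0.163139, p_m = 0.666667, p_d = 0.170194
Discount per step: exp(-r*dt) = 0.999917
Stock lattice S(k, j) with j the centered position index:
  k=0: S(0,+0) = 0.9000
  k=1: S(1,-1) = 0.8544; S(1,+0) = 0.9000; S(1,+1) = 0.9480
  k=2: S(2,-2) = 0.8112; S(2,-1) = 0.8544; S(2,+0) = 0.9000; S(2,+1) = 0.9480; S(2,+2) = 0.9985
  k=3: S(3,-3) = 0.7701; S(3,-2) = 0.8112; S(3,-1) = 0.8544; S(3,+0) = 0.9000; S(3,+1) = 0.9480; S(3,+2) = 0.9985; S(3,+3) = 1.0518
Terminal payoffs V(N, j) = max(S_T - K, 0):
  V(3,-3) = 0.000000; V(3,-2) = 0.000000; V(3,-1) = 0.000000; V(3,+0) = 0.000000; V(3,+1) = 0.037992; V(3,+2) = 0.088543; V(3,+3) = 0.141789
Backward induction: V(k, j) = exp(-r*dt) * [p_u * V(k+1, j+1) + p_m * V(k+1, j) + p_d * V(k+1, j-1)]
  V(2,-2) = exp(-r*dt) * [p_u*0.000000 + p_m*0.000000 + p_d*0.000000] = 0.000000
  V(2,-1) = exp(-r*dt) * [p_u*0.000000 + p_m*0.000000 + p_d*0.000000] = 0.000000
  V(2,+0) = exp(-r*dt) * [p_u*0.037992 + p_m*0.000000 + p_d*0.000000] = 0.006197
  V(2,+1) = exp(-r*dt) * [p_u*0.088543 + p_m*0.037992 + p_d*0.000000] = 0.039769
  V(2,+2) = exp(-r*dt) * [p_u*0.141789 + p_m*0.088543 + p_d*0.037992] = 0.088619
  V(1,-1) = exp(-r*dt) * [p_u*0.006197 + p_m*0.000000 + p_d*0.000000] = 0.001011
  V(1,+0) = exp(-r*dt) * [p_u*0.039769 + p_m*0.006197 + p_d*0.000000] = 0.010619
  V(1,+1) = exp(-r*dt) * [p_u*0.088619 + p_m*0.039769 + p_d*0.006197] = 0.042021
  V(0,+0) = exp(-r*dt) * [p_u*0.042021 + p_m*0.010619 + p_d*0.001011] = 0.014105

Answer: Price = V(0,0) = 0.0141


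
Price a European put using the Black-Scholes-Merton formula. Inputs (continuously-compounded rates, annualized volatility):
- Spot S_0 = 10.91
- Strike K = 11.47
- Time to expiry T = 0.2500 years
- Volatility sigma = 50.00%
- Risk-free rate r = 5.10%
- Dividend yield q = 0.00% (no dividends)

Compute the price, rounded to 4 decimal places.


Answer: Price = 1.3255

Derivation:
d1 = (ln(S/K) + (r - q + 0.5*sigma^2) * T) / (sigma * sqrt(T)) = -0.02422053
d2 = d1 - sigma * sqrt(T) = -0.27422053
exp(-rT) = 0.98733094; exp(-qT) = 1.00000000
P = K * exp(-rT) * N(-d2) - S_0 * exp(-qT) * N(-d1)
N(-d1) = 0.50966165; N(-d2) = 0.60804242
P = 11.4700 * 0.98733094 * 0.60804242 - 10.9100 * 1.00000000 * 0.50966165 = 1.3255


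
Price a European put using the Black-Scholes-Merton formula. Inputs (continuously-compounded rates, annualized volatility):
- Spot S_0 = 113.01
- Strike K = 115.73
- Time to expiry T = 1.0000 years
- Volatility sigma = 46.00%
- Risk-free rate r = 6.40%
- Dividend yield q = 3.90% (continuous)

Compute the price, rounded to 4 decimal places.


d1 = (ln(S/K) + (r - q + 0.5*sigma^2) * T) / (sigma * sqrt(T)) = 0.23264439
d2 = d1 - sigma * sqrt(T) = -0.22735561
exp(-rT) = 0.93800500; exp(-qT) = 0.96175071
P = K * exp(-rT) * N(-d2) - S_0 * exp(-qT) * N(-d1)
N(-d1) = 0.40801878; N(-d2) = 0.58992638
P = 115.7300 * 0.93800500 * 0.58992638 - 113.0100 * 0.96175071 * 0.40801878 = 19.6931

Answer: Price = 19.6931


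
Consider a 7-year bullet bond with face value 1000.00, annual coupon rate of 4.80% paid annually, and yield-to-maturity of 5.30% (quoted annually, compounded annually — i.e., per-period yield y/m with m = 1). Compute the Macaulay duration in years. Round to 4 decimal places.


Answer: Macaulay duration = 6.0932 years

Derivation:
Coupon per period c = face * coupon_rate / m = 48.000000
Periods per year m = 1; per-period yield y/m = 0.053000
Number of cashflows N = 7
Cashflows (t years, CF_t, discount factor 1/(1+y/m)^(m*t), PV):
  t = 1.0000: CF_t = 48.000000, DF = 0.949668, PV = 45.584046
  t = 2.0000: CF_t = 48.000000, DF = 0.901869, PV = 43.289692
  t = 3.0000: CF_t = 48.000000, DF = 0.856475, PV = 41.110819
  t = 4.0000: CF_t = 48.000000, DF = 0.813367, PV = 39.041613
  t = 5.0000: CF_t = 48.000000, DF = 0.772428, PV = 37.076556
  t = 6.0000: CF_t = 48.000000, DF = 0.733550, PV = 35.210404
  t = 7.0000: CF_t = 1048.000000, DF = 0.696629, PV = 730.066943
Price P = sum_t PV_t = 971.380072
Macaulay numerator sum_t t * PV_t:
  t * PV_t at t = 1.0000: 45.584046
  t * PV_t at t = 2.0000: 86.579384
  t * PV_t at t = 3.0000: 123.332456
  t * PV_t at t = 4.0000: 156.166452
  t * PV_t at t = 5.0000: 185.382778
  t * PV_t at t = 6.0000: 211.262425
  t * PV_t at t = 7.0000: 5110.468602
Macaulay duration D = (sum_t t * PV_t) / P = 5918.776142 / 971.380072 = 6.093162


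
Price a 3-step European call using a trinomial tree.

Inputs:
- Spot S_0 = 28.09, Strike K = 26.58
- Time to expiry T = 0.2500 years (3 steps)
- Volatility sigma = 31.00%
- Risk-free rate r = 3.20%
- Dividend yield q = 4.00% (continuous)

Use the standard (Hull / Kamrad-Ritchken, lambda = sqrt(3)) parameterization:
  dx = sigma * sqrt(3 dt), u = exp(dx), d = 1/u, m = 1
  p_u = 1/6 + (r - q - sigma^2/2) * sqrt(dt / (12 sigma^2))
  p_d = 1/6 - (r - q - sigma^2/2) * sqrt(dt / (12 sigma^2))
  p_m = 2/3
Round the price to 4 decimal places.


dt = T/N = 0.083333; dx = sigma*sqrt(3*dt) = 0.155000
u = exp(dx) = 1.167658; d = 1/u = 0.856415
p_u = 0.151599, p_m = 0.666667, p_d = 0.181734
Discount per step: exp(-r*dt) = 0.997337
Stock lattice S(k, j) with j the centered position index:
  k=0: S(0,+0) = 28.0900
  k=1: S(1,-1) = 24.0567; S(1,+0) = 28.0900; S(1,+1) = 32.7995
  k=2: S(2,-2) = 20.6025; S(2,-1) = 24.0567; S(2,+0) = 28.0900; S(2,+1) = 32.7995; S(2,+2) = 38.2986
  k=3: S(3,-3) = 17.6443; S(3,-2) = 20.6025; S(3,-1) = 24.0567; S(3,+0) = 28.0900; S(3,+1) = 32.7995; S(3,+2) = 38.2986; S(3,+3) = 44.7197
Terminal payoffs V(N, j) = max(S_T - K, 0):
  V(3,-3) = 0.000000; V(3,-2) = 0.000000; V(3,-1) = 0.000000; V(3,+0) = 1.510000; V(3,+1) = 6.219512; V(3,+2) = 11.718611; V(3,+3) = 18.139679
Backward induction: V(k, j) = exp(-r*dt) * [p_u * V(k+1, j+1) + p_m * V(k+1, j) + p_d * V(k+1, j-1)]
  V(2,-2) = exp(-r*dt) * [p_u*0.000000 + p_m*0.000000 + p_d*0.000000] = 0.000000
  V(2,-1) = exp(-r*dt) * [p_u*1.510000 + p_m*0.000000 + p_d*0.000000] = 0.228306
  V(2,+0) = exp(-r*dt) * [p_u*6.219512 + p_m*1.510000 + p_d*0.000000] = 1.944350
  V(2,+1) = exp(-r*dt) * [p_u*11.718611 + p_m*6.219512 + p_d*1.510000] = 6.180791
  V(2,+2) = exp(-r*dt) * [p_u*18.139679 + p_m*11.718611 + p_d*6.219512] = 11.661530
  V(1,-1) = exp(-r*dt) * [p_u*1.944350 + p_m*0.228306 + p_d*0.000000] = 0.445776
  V(1,+0) = exp(-r*dt) * [p_u*6.180791 + p_m*1.944350 + p_d*0.228306] = 2.268671
  V(1,+1) = exp(-r*dt) * [p_u*11.661530 + p_m*6.180791 + p_d*1.944350] = 6.225140
  V(0,+0) = exp(-r*dt) * [p_u*6.225140 + p_m*2.268671 + p_d*0.445776] = 2.530431

Answer: Price = V(0,0) = 2.5304


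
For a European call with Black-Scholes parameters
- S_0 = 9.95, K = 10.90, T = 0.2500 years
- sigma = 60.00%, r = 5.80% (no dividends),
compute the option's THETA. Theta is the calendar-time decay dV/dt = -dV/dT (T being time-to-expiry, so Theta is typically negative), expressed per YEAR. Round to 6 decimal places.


Answer: Theta = -2.581849

Derivation:
d1 = -0.1056341269; d2 = -0.4056341269
phi(d1) = 0.3967226657; exp(-qT) = 1.0000000000; exp(-rT) = 0.9856046187
Theta = -S*exp(-qT)*phi(d1)*sigma/(2*sqrt(T)) - r*K*exp(-rT)*N(d2) + q*S*exp(-qT)*N(d1)
N(d1) = 0.4579363234; N(d2) = 0.3425057249; sqrt(T) = 0.5000000000
Term 1 = -9.9500 * 1.0000000000 * 0.3967226657 * 0.6000 / (2 * 0.5000000000) = -2.3684343142
Term 2 = -0.0580 * 10.9000 * 0.9856046187 * 0.3425057249 = -0.2134150569
Term 3 = 0 (no dividend yield, q = 0)
Theta = -2.3684343142 + (-0.2134150569) + (0.0000000000) = -2.581849


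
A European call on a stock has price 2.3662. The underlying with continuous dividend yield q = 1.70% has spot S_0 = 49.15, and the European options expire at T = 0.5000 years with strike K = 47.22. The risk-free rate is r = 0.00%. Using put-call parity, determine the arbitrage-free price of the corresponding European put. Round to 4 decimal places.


Answer: Put price = 0.8522

Derivation:
Put-call parity: C - P = S_0 * exp(-qT) - K * exp(-rT).
S_0 * exp(-qT) = 49.1500 * 0.99153602 = 48.73399552
K * exp(-rT) = 47.2200 * 1.00000000 = 47.22000000
P = C - S*exp(-qT) + K*exp(-rT)
P = 2.3662 - 48.73399552 + 47.22000000 = 0.8522


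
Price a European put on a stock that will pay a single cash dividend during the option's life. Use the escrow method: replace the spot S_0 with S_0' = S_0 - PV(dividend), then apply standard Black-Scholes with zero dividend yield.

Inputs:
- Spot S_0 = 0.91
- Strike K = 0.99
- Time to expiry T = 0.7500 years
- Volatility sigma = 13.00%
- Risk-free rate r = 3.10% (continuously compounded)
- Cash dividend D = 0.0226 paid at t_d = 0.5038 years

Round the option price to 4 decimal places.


PV(D) = D * exp(-r * t_d) = 0.0226 * 0.98450353 = 0.02224978
S_0' = S_0 - PV(D) = 0.9100 - 0.02224978 = 0.88775022
d1 = (ln(S_0'/K) + (r + sigma^2/2)*T) / (sigma*sqrt(T)) = -0.70549559
d2 = d1 - sigma*sqrt(T) = -0.81807889
exp(-rT) = 0.97701820
N(-d1) = 0.75974906; N(-d2) = 0.79334393
P = K * exp(-rT) * N(-d2) - S_0' * N(-d1) = 0.9900 * 0.97701820 * 0.79334393 - 0.88775022 * 0.75974906 = 0.0929

Answer: Price = 0.0929


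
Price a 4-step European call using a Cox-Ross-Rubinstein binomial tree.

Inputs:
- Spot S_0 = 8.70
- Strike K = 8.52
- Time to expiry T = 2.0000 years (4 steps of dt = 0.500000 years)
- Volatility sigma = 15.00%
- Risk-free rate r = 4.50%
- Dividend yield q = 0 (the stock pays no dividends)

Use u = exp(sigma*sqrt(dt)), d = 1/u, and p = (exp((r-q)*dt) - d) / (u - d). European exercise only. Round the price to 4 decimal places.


dt = T/N = 0.500000
u = exp(sigma*sqrt(dt)) = 1.111895; d = 1/u = 0.899365
p = (exp((r-q)*dt) - d) / (u - d) = 0.580576
Discount per step: exp(-r*dt) = 0.977751
Stock lattice S(k, i) with i counting down-moves:
  k=0: S(0,0) = 8.7000
  k=1: S(1,0) = 9.6735; S(1,1) = 7.8245
  k=2: S(2,0) = 10.7559; S(2,1) = 8.7000; S(2,2) = 7.0371
  k=3: S(3,0) = 11.9594; S(3,1) = 9.6735; S(3,2) = 7.8245; S(3,3) = 6.3289
  k=4: S(4,0) = 13.2976; S(4,1) = 10.7559; S(4,2) = 8.7000; S(4,3) = 7.0371; S(4,4) = 5.6920
Terminal payoffs V(N, i) = max(S_T - K, 0):
  V(4,0) = 4.777647; V(4,1) = 2.235907; V(4,2) = 0.180000; V(4,3) = 0.000000; V(4,4) = 0.000000
Backward induction: V(k, i) = exp(-r*dt) * [p * V(k+1, i) + (1-p) * V(k+1, i+1)].
  V(3,0) = exp(-r*dt) * [p*4.777647 + (1-p)*2.235907] = 3.629001
  V(3,1) = exp(-r*dt) * [p*2.235907 + (1-p)*0.180000] = 1.343048
  V(3,2) = exp(-r*dt) * [p*0.180000 + (1-p)*0.000000] = 0.102179
  V(3,3) = exp(-r*dt) * [p*0.000000 + (1-p)*0.000000] = 0.000000
  V(2,0) = exp(-r*dt) * [p*3.629001 + (1-p)*1.343048] = 2.610808
  V(2,1) = exp(-r*dt) * [p*1.343048 + (1-p)*0.102179] = 0.804296
  V(2,2) = exp(-r*dt) * [p*0.102179 + (1-p)*0.000000] = 0.058003
  V(1,0) = exp(-r*dt) * [p*2.610808 + (1-p)*0.804296] = 1.811883
  V(1,1) = exp(-r*dt) * [p*0.804296 + (1-p)*0.058003] = 0.480352
  V(0,0) = exp(-r*dt) * [p*1.811883 + (1-p)*0.480352] = 1.225520

Answer: Price = V(0,0) = 1.2255


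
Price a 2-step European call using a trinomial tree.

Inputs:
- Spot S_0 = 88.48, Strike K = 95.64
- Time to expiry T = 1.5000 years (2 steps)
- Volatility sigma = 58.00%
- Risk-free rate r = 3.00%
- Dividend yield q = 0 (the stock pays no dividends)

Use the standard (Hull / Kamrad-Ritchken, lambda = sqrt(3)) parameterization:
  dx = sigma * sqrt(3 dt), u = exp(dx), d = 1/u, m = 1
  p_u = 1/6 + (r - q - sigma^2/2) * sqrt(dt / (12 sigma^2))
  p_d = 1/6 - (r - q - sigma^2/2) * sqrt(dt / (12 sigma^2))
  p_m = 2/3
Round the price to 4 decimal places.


dt = T/N = 0.750000; dx = sigma*sqrt(3*dt) = 0.870000
u = exp(dx) = 2.386911; d = 1/u = 0.418952
p_u = 0.107098, p_m = 0.666667, p_d = 0.226236
Discount per step: exp(-r*dt) = 0.977751
Stock lattice S(k, j) with j the centered position index:
  k=0: S(0,+0) = 88.4800
  k=1: S(1,-1) = 37.0688; S(1,+0) = 88.4800; S(1,+1) = 211.1939
  k=2: S(2,-2) = 15.5300; S(2,-1) = 37.0688; S(2,+0) = 88.4800; S(2,+1) = 211.1939; S(2,+2) = 504.1009
Terminal payoffs V(N, j) = max(S_T - K, 0):
  V(2,-2) = 0.000000; V(2,-1) = 0.000000; V(2,+0) = 0.000000; V(2,+1) = 115.553872; V(2,+2) = 408.460946
Backward induction: V(k, j) = exp(-r*dt) * [p_u * V(k+1, j+1) + p_m * V(k+1, j) + p_d * V(k+1, j-1)]
  V(1,-1) = exp(-r*dt) * [p_u*0.000000 + p_m*0.000000 + p_d*0.000000] = 0.000000
  V(1,+0) = exp(-r*dt) * [p_u*115.553872 + p_m*0.000000 + p_d*0.000000] = 12.100213
  V(1,+1) = exp(-r*dt) * [p_u*408.460946 + p_m*115.553872 + p_d*0.000000] = 118.093912
  V(0,+0) = exp(-r*dt) * [p_u*118.093912 + p_m*12.100213 + p_d*0.000000] = 20.253526

Answer: Price = V(0,0) = 20.2535


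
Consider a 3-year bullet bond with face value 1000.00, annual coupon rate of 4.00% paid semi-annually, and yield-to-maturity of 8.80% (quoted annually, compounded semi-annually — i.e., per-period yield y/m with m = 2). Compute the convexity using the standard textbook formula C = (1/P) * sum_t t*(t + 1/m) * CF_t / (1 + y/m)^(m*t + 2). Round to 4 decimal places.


Answer: Convexity = 8.9741

Derivation:
Coupon per period c = face * coupon_rate / m = 20.000000
Periods per year m = 2; per-period yield y/m = 0.044000
Number of cashflows N = 6
Cashflows (t years, CF_t, discount factor 1/(1+y/m)^(m*t), PV):
  t = 0.5000: CF_t = 20.000000, DF = 0.957854, PV = 19.157088
  t = 1.0000: CF_t = 20.000000, DF = 0.917485, PV = 18.349701
  t = 1.5000: CF_t = 20.000000, DF = 0.878817, PV = 17.576342
  t = 2.0000: CF_t = 20.000000, DF = 0.841779, PV = 16.835577
  t = 2.5000: CF_t = 20.000000, DF = 0.806302, PV = 16.126031
  t = 3.0000: CF_t = 1020.000000, DF = 0.772320, PV = 787.765904
Price P = sum_t PV_t = 875.810644
Convexity numerator sum_t t*(t + 1/m) * CF_t / (1+y/m)^(m*t + 2):
  t = 0.5000: term = 8.788171
  t = 1.0000: term = 25.253365
  t = 1.5000: term = 48.378094
  t = 2.0000: term = 77.231951
  t = 2.5000: term = 110.965447
  t = 3.0000: term = 7589.016228
Convexity = (1/P) * sum = 7859.633257 / 875.810644 = 8.974124


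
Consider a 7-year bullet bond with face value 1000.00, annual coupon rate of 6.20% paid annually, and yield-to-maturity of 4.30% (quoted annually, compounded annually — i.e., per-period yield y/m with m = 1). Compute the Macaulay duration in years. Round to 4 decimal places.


Coupon per period c = face * coupon_rate / m = 62.000000
Periods per year m = 1; per-period yield y/m = 0.043000
Number of cashflows N = 7
Cashflows (t years, CF_t, discount factor 1/(1+y/m)^(m*t), PV):
  t = 1.0000: CF_t = 62.000000, DF = 0.958773, PV = 59.443912
  t = 2.0000: CF_t = 62.000000, DF = 0.919245, PV = 56.993204
  t = 3.0000: CF_t = 62.000000, DF = 0.881347, PV = 54.643532
  t = 4.0000: CF_t = 62.000000, DF = 0.845012, PV = 52.390731
  t = 5.0000: CF_t = 62.000000, DF = 0.810174, PV = 50.230806
  t = 6.0000: CF_t = 62.000000, DF = 0.776773, PV = 48.159929
  t = 7.0000: CF_t = 1062.000000, DF = 0.744749, PV = 790.923278
Price P = sum_t PV_t = 1112.785392
Macaulay numerator sum_t t * PV_t:
  t * PV_t at t = 1.0000: 59.443912
  t * PV_t at t = 2.0000: 113.986408
  t * PV_t at t = 3.0000: 163.930596
  t * PV_t at t = 4.0000: 209.562923
  t * PV_t at t = 5.0000: 251.154030
  t * PV_t at t = 6.0000: 288.959575
  t * PV_t at t = 7.0000: 5536.462948
Macaulay duration D = (sum_t t * PV_t) / P = 6623.500392 / 1112.785392 = 5.952181

Answer: Macaulay duration = 5.9522 years


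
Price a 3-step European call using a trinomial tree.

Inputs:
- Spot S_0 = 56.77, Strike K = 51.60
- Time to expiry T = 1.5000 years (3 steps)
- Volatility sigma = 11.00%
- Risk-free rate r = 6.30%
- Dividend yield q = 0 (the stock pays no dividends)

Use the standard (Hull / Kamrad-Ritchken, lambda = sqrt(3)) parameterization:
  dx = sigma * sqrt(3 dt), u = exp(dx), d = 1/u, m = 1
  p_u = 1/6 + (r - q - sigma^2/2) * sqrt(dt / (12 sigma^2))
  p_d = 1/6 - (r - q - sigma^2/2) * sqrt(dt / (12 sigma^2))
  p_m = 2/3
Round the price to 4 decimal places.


Answer: Price = V(0,0) = 9.9661

Derivation:
dt = T/N = 0.500000; dx = sigma*sqrt(3*dt) = 0.134722
u = exp(dx) = 1.144219; d = 1/u = 0.873959
p_u = 0.272347, p_m = 0.666667, p_d = 0.060986
Discount per step: exp(-r*dt) = 0.968991
Stock lattice S(k, j) with j the centered position index:
  k=0: S(0,+0) = 56.7700
  k=1: S(1,-1) = 49.6146; S(1,+0) = 56.7700; S(1,+1) = 64.9573
  k=2: S(2,-2) = 43.3612; S(2,-1) = 49.6146; S(2,+0) = 56.7700; S(2,+1) = 64.9573; S(2,+2) = 74.3253
  k=3: S(3,-3) = 37.8959; S(3,-2) = 43.3612; S(3,-1) = 49.6146; S(3,+0) = 56.7700; S(3,+1) = 64.9573; S(3,+2) = 74.3253; S(3,+3) = 85.0444
Terminal payoffs V(N, j) = max(S_T - K, 0):
  V(3,-3) = 0.000000; V(3,-2) = 0.000000; V(3,-1) = 0.000000; V(3,+0) = 5.170000; V(3,+1) = 13.357288; V(3,+2) = 22.725336; V(3,+3) = 33.444430
Backward induction: V(k, j) = exp(-r*dt) * [p_u * V(k+1, j+1) + p_m * V(k+1, j) + p_d * V(k+1, j-1)]
  V(2,-2) = exp(-r*dt) * [p_u*0.000000 + p_m*0.000000 + p_d*0.000000] = 0.000000
  V(2,-1) = exp(-r*dt) * [p_u*5.170000 + p_m*0.000000 + p_d*0.000000] = 1.364374
  V(2,+0) = exp(-r*dt) * [p_u*13.357288 + p_m*5.170000 + p_d*0.000000] = 6.864805
  V(2,+1) = exp(-r*dt) * [p_u*22.725336 + p_m*13.357288 + p_d*5.170000] = 14.931512
  V(2,+2) = exp(-r*dt) * [p_u*33.444430 + p_m*22.725336 + p_d*13.357288] = 24.295832
  V(1,-1) = exp(-r*dt) * [p_u*6.864805 + p_m*1.364374 + p_d*0.000000] = 2.693013
  V(1,+0) = exp(-r*dt) * [p_u*14.931512 + p_m*6.864805 + p_d*1.364374] = 8.455707
  V(1,+1) = exp(-r*dt) * [p_u*24.295832 + p_m*14.931512 + p_d*6.864805] = 16.463062
  V(0,+0) = exp(-r*dt) * [p_u*16.463062 + p_m*8.455707 + p_d*2.693013] = 9.966115


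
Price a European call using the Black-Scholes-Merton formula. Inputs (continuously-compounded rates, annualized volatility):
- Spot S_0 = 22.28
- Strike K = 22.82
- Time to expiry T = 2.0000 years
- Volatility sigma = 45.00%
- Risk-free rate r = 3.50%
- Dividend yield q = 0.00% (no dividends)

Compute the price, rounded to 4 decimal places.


Answer: Price = 5.9525

Derivation:
d1 = (ln(S/K) + (r - q + 0.5*sigma^2) * T) / (sigma * sqrt(T)) = 0.39056190
d2 = d1 - sigma * sqrt(T) = -0.24583420
exp(-rT) = 0.93239382; exp(-qT) = 1.00000000
C = S_0 * exp(-qT) * N(d1) - K * exp(-rT) * N(d2)
N(d1) = 0.65193945; N(d2) = 0.40290529
C = 22.2800 * 1.00000000 * 0.65193945 - 22.8200 * 0.93239382 * 0.40290529 = 5.9525


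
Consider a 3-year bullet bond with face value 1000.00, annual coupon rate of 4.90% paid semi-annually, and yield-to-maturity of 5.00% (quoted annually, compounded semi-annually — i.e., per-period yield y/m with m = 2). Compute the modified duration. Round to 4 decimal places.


Coupon per period c = face * coupon_rate / m = 24.500000
Periods per year m = 2; per-period yield y/m = 0.025000
Number of cashflows N = 6
Cashflows (t years, CF_t, discount factor 1/(1+y/m)^(m*t), PV):
  t = 0.5000: CF_t = 24.500000, DF = 0.975610, PV = 23.902439
  t = 1.0000: CF_t = 24.500000, DF = 0.951814, PV = 23.319453
  t = 1.5000: CF_t = 24.500000, DF = 0.928599, PV = 22.750686
  t = 2.0000: CF_t = 24.500000, DF = 0.905951, PV = 22.195791
  t = 2.5000: CF_t = 24.500000, DF = 0.883854, PV = 21.654430
  t = 3.0000: CF_t = 1024.500000, DF = 0.862297, PV = 883.423139
Price P = sum_t PV_t = 997.245937
First compute Macaulay numerator sum_t t * PV_t:
  t * PV_t at t = 0.5000: 11.951220
  t * PV_t at t = 1.0000: 23.319453
  t * PV_t at t = 1.5000: 34.126028
  t * PV_t at t = 2.0000: 44.391582
  t * PV_t at t = 2.5000: 54.136075
  t * PV_t at t = 3.0000: 2650.269418
Macaulay duration D = 2818.193775 / 997.245937 = 2.825977
Modified duration = D / (1 + y/m) = 2.825977 / (1 + 0.025000) = 2.757050

Answer: Modified duration = 2.7571


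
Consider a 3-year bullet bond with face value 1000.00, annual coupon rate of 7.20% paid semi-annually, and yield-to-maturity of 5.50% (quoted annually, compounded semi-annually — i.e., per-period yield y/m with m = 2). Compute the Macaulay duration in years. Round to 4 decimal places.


Coupon per period c = face * coupon_rate / m = 36.000000
Periods per year m = 2; per-period yield y/m = 0.027500
Number of cashflows N = 6
Cashflows (t years, CF_t, discount factor 1/(1+y/m)^(m*t), PV):
  t = 0.5000: CF_t = 36.000000, DF = 0.973236, PV = 35.036496
  t = 1.0000: CF_t = 36.000000, DF = 0.947188, PV = 34.098780
  t = 1.5000: CF_t = 36.000000, DF = 0.921838, PV = 33.186160
  t = 2.0000: CF_t = 36.000000, DF = 0.897166, PV = 32.297966
  t = 2.5000: CF_t = 36.000000, DF = 0.873154, PV = 31.433544
  t = 3.0000: CF_t = 1036.000000, DF = 0.849785, PV = 880.377171
Price P = sum_t PV_t = 1046.430118
Macaulay numerator sum_t t * PV_t:
  t * PV_t at t = 0.5000: 17.518248
  t * PV_t at t = 1.0000: 34.098780
  t * PV_t at t = 1.5000: 49.779241
  t * PV_t at t = 2.0000: 64.595933
  t * PV_t at t = 2.5000: 78.583860
  t * PV_t at t = 3.0000: 2641.131512
Macaulay duration D = (sum_t t * PV_t) / P = 2885.707573 / 1046.430118 = 2.757669

Answer: Macaulay duration = 2.7577 years


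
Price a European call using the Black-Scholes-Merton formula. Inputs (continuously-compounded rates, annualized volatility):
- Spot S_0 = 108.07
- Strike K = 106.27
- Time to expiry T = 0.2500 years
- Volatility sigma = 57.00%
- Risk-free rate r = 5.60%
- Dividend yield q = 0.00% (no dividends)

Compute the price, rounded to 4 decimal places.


d1 = (ln(S/K) + (r - q + 0.5*sigma^2) * T) / (sigma * sqrt(T)) = 0.25055663
d2 = d1 - sigma * sqrt(T) = -0.03444337
exp(-rT) = 0.98609754; exp(-qT) = 1.00000000
C = S_0 * exp(-qT) * N(d1) - K * exp(-rT) * N(d2)
N(d1) = 0.59892154; N(d2) = 0.48626180
C = 108.0700 * 1.00000000 * 0.59892154 - 106.2700 * 0.98609754 * 0.48626180 = 13.7688

Answer: Price = 13.7688


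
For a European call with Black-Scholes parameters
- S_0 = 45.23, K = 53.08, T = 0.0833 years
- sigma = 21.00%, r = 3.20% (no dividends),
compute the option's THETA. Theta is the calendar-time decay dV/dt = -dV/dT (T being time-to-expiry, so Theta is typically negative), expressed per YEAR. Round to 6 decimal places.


d1 = -2.5662127079; d2 = -2.6268223606
phi(d1) = 0.0148217088; exp(-qT) = 1.0000000000; exp(-rT) = 0.9973379496
Theta = -S*exp(-qT)*phi(d1)*sigma/(2*sqrt(T)) - r*K*exp(-rT)*N(d2) + q*S*exp(-qT)*N(d1)
N(d1) = 0.0051407879; N(d2) = 0.0043093157; sqrt(T) = 0.2886173938
Term 1 = -45.2300 * 1.0000000000 * 0.0148217088 * 0.2100 / (2 * 0.2886173938) = -0.2438886909
Term 2 = -0.0320 * 53.0800 * 0.9973379496 * 0.0043093157 = -0.0073001460
Term 3 = 0 (no dividend yield, q = 0)
Theta = -0.2438886909 + (-0.0073001460) + (0.0000000000) = -0.251189

Answer: Theta = -0.251189


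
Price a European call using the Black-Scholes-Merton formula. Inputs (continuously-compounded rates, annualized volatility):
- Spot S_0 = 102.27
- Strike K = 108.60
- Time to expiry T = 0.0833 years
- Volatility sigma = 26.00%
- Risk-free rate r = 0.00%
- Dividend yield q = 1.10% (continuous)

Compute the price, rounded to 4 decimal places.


Answer: Price = 0.9290

Derivation:
d1 = (ln(S/K) + (r - q + 0.5*sigma^2) * T) / (sigma * sqrt(T)) = -0.77499184
d2 = d1 - sigma * sqrt(T) = -0.85003236
exp(-rT) = 1.00000000; exp(-qT) = 0.99908412
C = S_0 * exp(-qT) * N(d1) - K * exp(-rT) * N(d2)
N(d1) = 0.21917224; N(d2) = 0.19765355
C = 102.2700 * 0.99908412 * 0.21917224 - 108.6000 * 1.00000000 * 0.19765355 = 0.9290


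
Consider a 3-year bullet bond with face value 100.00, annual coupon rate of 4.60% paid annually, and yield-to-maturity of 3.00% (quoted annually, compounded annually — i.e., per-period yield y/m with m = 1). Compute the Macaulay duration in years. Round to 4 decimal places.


Coupon per period c = face * coupon_rate / m = 4.600000
Periods per year m = 1; per-period yield y/m = 0.030000
Number of cashflows N = 3
Cashflows (t years, CF_t, discount factor 1/(1+y/m)^(m*t), PV):
  t = 1.0000: CF_t = 4.600000, DF = 0.970874, PV = 4.466019
  t = 2.0000: CF_t = 4.600000, DF = 0.942596, PV = 4.335941
  t = 3.0000: CF_t = 104.600000, DF = 0.915142, PV = 95.723818
Price P = sum_t PV_t = 104.525778
Macaulay numerator sum_t t * PV_t:
  t * PV_t at t = 1.0000: 4.466019
  t * PV_t at t = 2.0000: 8.671882
  t * PV_t at t = 3.0000: 287.171453
Macaulay duration D = (sum_t t * PV_t) / P = 300.309354 / 104.525778 = 2.873065

Answer: Macaulay duration = 2.8731 years


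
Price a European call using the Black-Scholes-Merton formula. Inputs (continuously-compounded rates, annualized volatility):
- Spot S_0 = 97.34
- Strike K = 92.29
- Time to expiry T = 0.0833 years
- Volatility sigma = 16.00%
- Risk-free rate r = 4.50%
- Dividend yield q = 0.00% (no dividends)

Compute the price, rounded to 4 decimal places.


Answer: Price = 5.6234

Derivation:
d1 = (ln(S/K) + (r - q + 0.5*sigma^2) * T) / (sigma * sqrt(T)) = 1.25791429
d2 = d1 - sigma * sqrt(T) = 1.21173551
exp(-rT) = 0.99625852; exp(-qT) = 1.00000000
C = S_0 * exp(-qT) * N(d1) - K * exp(-rT) * N(d2)
N(d1) = 0.89578862; N(d2) = 0.88719318
C = 97.3400 * 1.00000000 * 0.89578862 - 92.2900 * 0.99625852 * 0.88719318 = 5.6234


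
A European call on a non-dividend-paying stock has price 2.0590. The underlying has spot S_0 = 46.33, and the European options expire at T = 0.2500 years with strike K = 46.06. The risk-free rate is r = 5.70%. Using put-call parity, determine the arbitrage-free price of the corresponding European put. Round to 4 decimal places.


Answer: Put price = 1.1373

Derivation:
Put-call parity: C - P = S_0 * exp(-qT) - K * exp(-rT).
S_0 * exp(-qT) = 46.3300 * 1.00000000 = 46.33000000
K * exp(-rT) = 46.0600 * 0.98585105 = 45.40829939
P = C - S*exp(-qT) + K*exp(-rT)
P = 2.0590 - 46.33000000 + 45.40829939 = 1.1373


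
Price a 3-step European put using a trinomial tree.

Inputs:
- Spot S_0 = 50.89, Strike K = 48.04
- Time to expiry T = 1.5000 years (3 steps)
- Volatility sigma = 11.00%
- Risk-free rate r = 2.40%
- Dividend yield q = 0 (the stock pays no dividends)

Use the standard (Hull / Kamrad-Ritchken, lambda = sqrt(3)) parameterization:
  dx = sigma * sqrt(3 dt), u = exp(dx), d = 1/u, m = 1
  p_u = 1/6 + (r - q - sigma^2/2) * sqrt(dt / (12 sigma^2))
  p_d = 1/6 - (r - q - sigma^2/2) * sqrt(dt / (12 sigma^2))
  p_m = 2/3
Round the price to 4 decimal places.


dt = T/N = 0.500000; dx = sigma*sqrt(3*dt) = 0.134722
u = exp(dx) = 1.144219; d = 1/u = 0.873959
p_u = 0.199976, p_m = 0.666667, p_d = 0.133357
Discount per step: exp(-r*dt) = 0.988072
Stock lattice S(k, j) with j the centered position index:
  k=0: S(0,+0) = 50.8900
  k=1: S(1,-1) = 44.4758; S(1,+0) = 50.8900; S(1,+1) = 58.2293
  k=2: S(2,-2) = 38.8700; S(2,-1) = 44.4758; S(2,+0) = 50.8900; S(2,+1) = 58.2293; S(2,+2) = 66.6270
  k=3: S(3,-3) = 33.9708; S(3,-2) = 38.8700; S(3,-1) = 44.4758; S(3,+0) = 50.8900; S(3,+1) = 58.2293; S(3,+2) = 66.6270; S(3,+3) = 76.2359
Terminal payoffs V(N, j) = max(K - S_T, 0):
  V(3,-3) = 14.069224; V(3,-2) = 9.170007; V(3,-1) = 3.564232; V(3,+0) = 0.000000; V(3,+1) = 0.000000; V(3,+2) = 0.000000; V(3,+3) = 0.000000
Backward induction: V(k, j) = exp(-r*dt) * [p_u * V(k+1, j+1) + p_m * V(k+1, j) + p_d * V(k+1, j-1)]
  V(2,-2) = exp(-r*dt) * [p_u*3.564232 + p_m*9.170007 + p_d*14.069224] = 8.598529
  V(2,-1) = exp(-r*dt) * [p_u*0.000000 + p_m*3.564232 + p_d*9.170007] = 3.556112
  V(2,+0) = exp(-r*dt) * [p_u*0.000000 + p_m*0.000000 + p_d*3.564232] = 0.469647
  V(2,+1) = exp(-r*dt) * [p_u*0.000000 + p_m*0.000000 + p_d*0.000000] = 0.000000
  V(2,+2) = exp(-r*dt) * [p_u*0.000000 + p_m*0.000000 + p_d*0.000000] = 0.000000
  V(1,-1) = exp(-r*dt) * [p_u*0.469647 + p_m*3.556112 + p_d*8.598529] = 3.568259
  V(1,+0) = exp(-r*dt) * [p_u*0.000000 + p_m*0.469647 + p_d*3.556112] = 0.777940
  V(1,+1) = exp(-r*dt) * [p_u*0.000000 + p_m*0.000000 + p_d*0.469647] = 0.061884
  V(0,+0) = exp(-r*dt) * [p_u*0.061884 + p_m*0.777940 + p_d*3.568259] = 0.994845

Answer: Price = V(0,0) = 0.9948


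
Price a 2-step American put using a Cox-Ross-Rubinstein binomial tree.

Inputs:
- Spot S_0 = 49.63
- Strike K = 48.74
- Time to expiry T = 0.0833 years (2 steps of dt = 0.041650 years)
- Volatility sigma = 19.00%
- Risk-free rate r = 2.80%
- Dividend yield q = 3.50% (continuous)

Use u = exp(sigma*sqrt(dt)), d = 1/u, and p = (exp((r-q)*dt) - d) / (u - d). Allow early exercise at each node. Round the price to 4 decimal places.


Answer: Price = V(0,0) = 0.7400

Derivation:
dt = T/N = 0.041650
u = exp(sigma*sqrt(dt)) = 1.039537; d = 1/u = 0.961966
p = (exp((r-q)*dt) - d) / (u - d) = 0.486549
Discount per step: exp(-r*dt) = 0.998834
Stock lattice S(k, i) with i counting down-moves:
  k=0: S(0,0) = 49.6300
  k=1: S(1,0) = 51.5922; S(1,1) = 47.7424
  k=2: S(2,0) = 53.6321; S(2,1) = 49.6300; S(2,2) = 45.9266
Terminal payoffs V(N, i) = max(K - S_T, 0):
  V(2,0) = 0.000000; V(2,1) = 0.000000; V(2,2) = 2.813429
Backward induction: V(k, i) = exp(-r*dt) * [p * V(k+1, i) + (1-p) * V(k+1, i+1)]; then take max(V_cont, immediate exercise) for American.
  V(1,0) = exp(-r*dt) * [p*0.000000 + (1-p)*0.000000] = 0.000000; exercise = 0.000000; V(1,0) = max -> 0.000000
  V(1,1) = exp(-r*dt) * [p*0.000000 + (1-p)*2.813429] = 1.442874; exercise = 0.997611; V(1,1) = max -> 1.442874
  V(0,0) = exp(-r*dt) * [p*0.000000 + (1-p)*1.442874] = 0.739981; exercise = 0.000000; V(0,0) = max -> 0.739981


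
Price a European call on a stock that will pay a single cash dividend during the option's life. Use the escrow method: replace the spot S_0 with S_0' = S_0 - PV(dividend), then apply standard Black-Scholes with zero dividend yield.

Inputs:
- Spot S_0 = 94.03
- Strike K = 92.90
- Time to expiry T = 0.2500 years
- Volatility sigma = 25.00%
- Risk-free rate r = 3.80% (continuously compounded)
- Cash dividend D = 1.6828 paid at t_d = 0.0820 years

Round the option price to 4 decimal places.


Answer: Price = 4.7615

Derivation:
PV(D) = D * exp(-r * t_d) = 1.6828 * 0.99688885 = 1.67756456
S_0' = S_0 - PV(D) = 94.0300 - 1.67756456 = 92.35243544
d1 = (ln(S_0'/K) + (r + sigma^2/2)*T) / (sigma*sqrt(T)) = 0.09120746
d2 = d1 - sigma*sqrt(T) = -0.03379254
exp(-rT) = 0.99054498
N(d1) = 0.53633613; N(d2) = 0.48652129
C = S_0' * N(d1) - K * exp(-rT) * N(d2) = 92.35243544 * 0.53633613 - 92.9000 * 0.99054498 * 0.48652129 = 4.7615


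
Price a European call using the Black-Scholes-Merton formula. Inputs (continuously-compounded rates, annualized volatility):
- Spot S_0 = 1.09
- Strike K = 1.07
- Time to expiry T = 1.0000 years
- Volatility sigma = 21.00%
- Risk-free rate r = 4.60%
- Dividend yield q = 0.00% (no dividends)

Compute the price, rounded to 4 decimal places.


d1 = (ln(S/K) + (r - q + 0.5*sigma^2) * T) / (sigma * sqrt(T)) = 0.41223356
d2 = d1 - sigma * sqrt(T) = 0.20223356
exp(-rT) = 0.95504196; exp(-qT) = 1.00000000
C = S_0 * exp(-qT) * N(d1) - K * exp(-rT) * N(d2)
N(d1) = 0.65991588; N(d2) = 0.58013293
C = 1.0900 * 1.00000000 * 0.65991588 - 1.0700 * 0.95504196 * 0.58013293 = 0.1265

Answer: Price = 0.1265


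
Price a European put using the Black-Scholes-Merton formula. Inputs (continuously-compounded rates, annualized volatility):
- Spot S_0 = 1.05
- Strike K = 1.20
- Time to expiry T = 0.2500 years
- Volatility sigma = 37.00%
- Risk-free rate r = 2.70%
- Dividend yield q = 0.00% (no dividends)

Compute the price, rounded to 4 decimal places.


d1 = (ln(S/K) + (r - q + 0.5*sigma^2) * T) / (sigma * sqrt(T)) = -0.59280482
d2 = d1 - sigma * sqrt(T) = -0.77780482
exp(-rT) = 0.99327273; exp(-qT) = 1.00000000
P = K * exp(-rT) * N(-d2) - S_0 * exp(-qT) * N(-d1)
N(-d1) = 0.72334411; N(-d2) = 0.78165796
P = 1.2000 * 0.99327273 * 0.78165796 - 1.0500 * 1.00000000 * 0.72334411 = 0.1722

Answer: Price = 0.1722


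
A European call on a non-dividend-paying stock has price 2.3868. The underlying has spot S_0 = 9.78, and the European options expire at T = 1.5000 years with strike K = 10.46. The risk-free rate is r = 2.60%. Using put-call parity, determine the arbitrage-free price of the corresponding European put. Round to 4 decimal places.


Put-call parity: C - P = S_0 * exp(-qT) - K * exp(-rT).
S_0 * exp(-qT) = 9.7800 * 1.00000000 = 9.78000000
K * exp(-rT) = 10.4600 * 0.96175071 = 10.05991242
P = C - S*exp(-qT) + K*exp(-rT)
P = 2.3868 - 9.78000000 + 10.05991242 = 2.6667

Answer: Put price = 2.6667


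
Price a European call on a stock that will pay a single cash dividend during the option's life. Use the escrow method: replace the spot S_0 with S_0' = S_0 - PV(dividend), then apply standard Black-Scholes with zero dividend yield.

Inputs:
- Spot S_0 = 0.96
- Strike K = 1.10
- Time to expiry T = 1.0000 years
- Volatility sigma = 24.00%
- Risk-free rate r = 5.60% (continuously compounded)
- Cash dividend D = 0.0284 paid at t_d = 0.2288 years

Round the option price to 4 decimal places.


Answer: Price = 0.0497

Derivation:
PV(D) = D * exp(-r * t_d) = 0.0284 * 0.98726893 = 0.02803844
S_0' = S_0 - PV(D) = 0.9600 - 0.02803844 = 0.93196156
d1 = (ln(S_0'/K) + (r + sigma^2/2)*T) / (sigma*sqrt(T)) = -0.33739120
d2 = d1 - sigma*sqrt(T) = -0.57739120
exp(-rT) = 0.94553914
N(d1) = 0.36791101; N(d2) = 0.28183761
C = S_0' * N(d1) - K * exp(-rT) * N(d2) = 0.93196156 * 0.36791101 - 1.1000 * 0.94553914 * 0.28183761 = 0.0497


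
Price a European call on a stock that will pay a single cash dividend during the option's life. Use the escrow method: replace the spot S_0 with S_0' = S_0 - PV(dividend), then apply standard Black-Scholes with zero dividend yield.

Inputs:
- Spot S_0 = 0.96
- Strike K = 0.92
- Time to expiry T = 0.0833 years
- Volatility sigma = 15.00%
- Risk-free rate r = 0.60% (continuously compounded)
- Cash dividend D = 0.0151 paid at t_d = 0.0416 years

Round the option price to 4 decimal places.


Answer: Price = 0.0319

Derivation:
PV(D) = D * exp(-r * t_d) = 0.0151 * 0.99975043 = 0.01509623
S_0' = S_0 - PV(D) = 0.9600 - 0.01509623 = 0.94490377
d1 = (ln(S_0'/K) + (r + sigma^2/2)*T) / (sigma*sqrt(T)) = 0.65014204
d2 = d1 - sigma*sqrt(T) = 0.60684943
exp(-rT) = 0.99950032
N(d1) = 0.74219976; N(d2) = 0.72802458
C = S_0' * N(d1) - K * exp(-rT) * N(d2) = 0.94490377 * 0.74219976 - 0.9200 * 0.99950032 * 0.72802458 = 0.0319


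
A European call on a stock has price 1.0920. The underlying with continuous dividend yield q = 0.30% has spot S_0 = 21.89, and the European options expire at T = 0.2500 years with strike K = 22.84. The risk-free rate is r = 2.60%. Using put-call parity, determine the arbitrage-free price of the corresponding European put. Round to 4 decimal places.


Put-call parity: C - P = S_0 * exp(-qT) - K * exp(-rT).
S_0 * exp(-qT) = 21.8900 * 0.99925028 = 21.87358866
K * exp(-rT) = 22.8400 * 0.99352108 = 22.69202145
P = C - S*exp(-qT) + K*exp(-rT)
P = 1.0920 - 21.87358866 + 22.69202145 = 1.9104

Answer: Put price = 1.9104


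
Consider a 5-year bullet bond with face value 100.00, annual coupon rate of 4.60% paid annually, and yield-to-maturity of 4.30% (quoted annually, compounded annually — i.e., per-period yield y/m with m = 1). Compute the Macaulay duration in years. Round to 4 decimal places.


Coupon per period c = face * coupon_rate / m = 4.600000
Periods per year m = 1; per-period yield y/m = 0.043000
Number of cashflows N = 5
Cashflows (t years, CF_t, discount factor 1/(1+y/m)^(m*t), PV):
  t = 1.0000: CF_t = 4.600000, DF = 0.958773, PV = 4.410355
  t = 2.0000: CF_t = 4.600000, DF = 0.919245, PV = 4.228528
  t = 3.0000: CF_t = 4.600000, DF = 0.881347, PV = 4.054198
  t = 4.0000: CF_t = 4.600000, DF = 0.845012, PV = 3.887054
  t = 5.0000: CF_t = 104.600000, DF = 0.810174, PV = 84.744231
Price P = sum_t PV_t = 101.324365
Macaulay numerator sum_t t * PV_t:
  t * PV_t at t = 1.0000: 4.410355
  t * PV_t at t = 2.0000: 8.457056
  t * PV_t at t = 3.0000: 12.162593
  t * PV_t at t = 4.0000: 15.548217
  t * PV_t at t = 5.0000: 423.721154
Macaulay duration D = (sum_t t * PV_t) / P = 464.299375 / 101.324365 = 4.582307

Answer: Macaulay duration = 4.5823 years


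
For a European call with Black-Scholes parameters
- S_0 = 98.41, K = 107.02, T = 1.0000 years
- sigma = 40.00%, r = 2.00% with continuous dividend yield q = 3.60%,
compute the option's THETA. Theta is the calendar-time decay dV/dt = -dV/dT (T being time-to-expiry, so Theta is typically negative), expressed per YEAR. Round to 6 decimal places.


d1 = -0.0496832699; d2 = -0.4496832699
phi(d1) = 0.3984502041; exp(-qT) = 0.9646402935; exp(-rT) = 0.9801986733
Theta = -S*exp(-qT)*phi(d1)*sigma/(2*sqrt(T)) - r*K*exp(-rT)*N(d2) + q*S*exp(-qT)*N(d1)
N(d1) = 0.4801873943; N(d2) = 0.3264694182; sqrt(T) = 1.0000000000
Term 1 = -98.4100 * 0.9646402935 * 0.3984502041 * 0.4000 / (2 * 1.0000000000) = -7.5649955998
Term 2 = -0.0200 * 107.0200 * 0.9801986733 * 0.3264694182 = -0.6849384678
Term 3 = 0.0360 * 98.4100 * 0.9646402935 * 0.4801873943 = 1.6410351601
Theta = -7.5649955998 + (-0.6849384678) + (1.6410351601) = -6.608899

Answer: Theta = -6.608899


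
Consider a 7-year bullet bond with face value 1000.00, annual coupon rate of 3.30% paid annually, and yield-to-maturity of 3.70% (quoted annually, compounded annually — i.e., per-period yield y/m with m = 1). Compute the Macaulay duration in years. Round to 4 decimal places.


Coupon per period c = face * coupon_rate / m = 33.000000
Periods per year m = 1; per-period yield y/m = 0.037000
Number of cashflows N = 7
Cashflows (t years, CF_t, discount factor 1/(1+y/m)^(m*t), PV):
  t = 1.0000: CF_t = 33.000000, DF = 0.964320, PV = 31.822565
  t = 2.0000: CF_t = 33.000000, DF = 0.929913, PV = 30.687141
  t = 3.0000: CF_t = 33.000000, DF = 0.896734, PV = 29.592228
  t = 4.0000: CF_t = 33.000000, DF = 0.864739, PV = 28.536382
  t = 5.0000: CF_t = 33.000000, DF = 0.833885, PV = 27.518209
  t = 6.0000: CF_t = 33.000000, DF = 0.804132, PV = 26.536363
  t = 7.0000: CF_t = 1033.000000, DF = 0.775441, PV = 801.030452
Price P = sum_t PV_t = 975.723341
Macaulay numerator sum_t t * PV_t:
  t * PV_t at t = 1.0000: 31.822565
  t * PV_t at t = 2.0000: 61.374282
  t * PV_t at t = 3.0000: 88.776685
  t * PV_t at t = 4.0000: 114.145529
  t * PV_t at t = 5.0000: 137.591043
  t * PV_t at t = 6.0000: 159.218179
  t * PV_t at t = 7.0000: 5607.213167
Macaulay duration D = (sum_t t * PV_t) / P = 6200.141450 / 975.723341 = 6.354405

Answer: Macaulay duration = 6.3544 years


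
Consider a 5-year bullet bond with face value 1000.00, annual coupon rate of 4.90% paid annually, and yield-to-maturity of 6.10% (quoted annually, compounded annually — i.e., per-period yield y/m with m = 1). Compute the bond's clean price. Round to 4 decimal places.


Coupon per period c = face * coupon_rate / m = 49.000000
Periods per year m = 1; per-period yield y/m = 0.061000
Number of cashflows N = 5
Cashflows (t years, CF_t, discount factor 1/(1+y/m)^(m*t), PV):
  t = 1.0000: CF_t = 49.000000, DF = 0.942507, PV = 46.182846
  t = 2.0000: CF_t = 49.000000, DF = 0.888320, PV = 43.527659
  t = 3.0000: CF_t = 49.000000, DF = 0.837247, PV = 41.025126
  t = 4.0000: CF_t = 49.000000, DF = 0.789112, PV = 38.666472
  t = 5.0000: CF_t = 1049.000000, DF = 0.743743, PV = 780.186747
Price P = sum_t PV_t = 949.588851

Answer: Price = 949.5889


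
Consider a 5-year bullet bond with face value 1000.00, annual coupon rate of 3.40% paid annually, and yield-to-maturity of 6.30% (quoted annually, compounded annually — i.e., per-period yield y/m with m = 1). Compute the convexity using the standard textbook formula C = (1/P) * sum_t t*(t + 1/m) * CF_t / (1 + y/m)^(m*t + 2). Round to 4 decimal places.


Answer: Convexity = 24.1391

Derivation:
Coupon per period c = face * coupon_rate / m = 34.000000
Periods per year m = 1; per-period yield y/m = 0.063000
Number of cashflows N = 5
Cashflows (t years, CF_t, discount factor 1/(1+y/m)^(m*t), PV):
  t = 1.0000: CF_t = 34.000000, DF = 0.940734, PV = 31.984948
  t = 2.0000: CF_t = 34.000000, DF = 0.884980, PV = 30.089321
  t = 3.0000: CF_t = 34.000000, DF = 0.832531, PV = 28.306040
  t = 4.0000: CF_t = 34.000000, DF = 0.783190, PV = 26.628448
  t = 5.0000: CF_t = 1034.000000, DF = 0.736773, PV = 761.823238
Price P = sum_t PV_t = 878.831996
Convexity numerator sum_t t*(t + 1/m) * CF_t / (1+y/m)^(m*t + 2):
  t = 1.0000: term = 56.612081
  t = 2.0000: term = 159.770689
  t = 3.0000: term = 300.603367
  t = 4.0000: term = 471.312899
  t = 5.0000: term = 20225.950583
Convexity = (1/P) * sum = 21214.249619 / 878.831996 = 24.139141
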